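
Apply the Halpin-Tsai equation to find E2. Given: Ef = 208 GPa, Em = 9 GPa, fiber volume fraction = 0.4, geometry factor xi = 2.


eta = (Ef/Em - 1)/(Ef/Em + xi) = (23.1111 - 1)/(23.1111 + 2) = 0.8805
E2 = Em*(1+xi*eta*Vf)/(1-eta*Vf) = 23.68 GPa

23.68 GPa


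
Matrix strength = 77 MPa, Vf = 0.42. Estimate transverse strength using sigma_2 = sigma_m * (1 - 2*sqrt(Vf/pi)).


factor = 1 - 2*sqrt(0.42/pi) = 0.2687
sigma_2 = 77 * 0.2687 = 20.69 MPa

20.69 MPa


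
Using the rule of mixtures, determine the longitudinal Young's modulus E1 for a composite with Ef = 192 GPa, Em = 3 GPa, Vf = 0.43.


E1 = Ef*Vf + Em*(1-Vf) = 192*0.43 + 3*0.57 = 84.27 GPa

84.27 GPa


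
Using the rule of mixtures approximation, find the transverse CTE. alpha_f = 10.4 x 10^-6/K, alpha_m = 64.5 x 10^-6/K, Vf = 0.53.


alpha_2 = alpha_f*Vf + alpha_m*(1-Vf) = 10.4*0.53 + 64.5*0.47 = 35.8 x 10^-6/K

35.8 x 10^-6/K


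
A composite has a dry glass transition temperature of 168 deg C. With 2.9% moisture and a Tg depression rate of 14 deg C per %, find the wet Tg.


Tg_wet = Tg_dry - k*moisture = 168 - 14*2.9 = 127.4 deg C

127.4 deg C


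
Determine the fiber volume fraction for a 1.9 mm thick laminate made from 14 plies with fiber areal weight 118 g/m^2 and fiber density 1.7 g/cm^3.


Vf = n * FAW / (rho_f * h * 1000) = 14 * 118 / (1.7 * 1.9 * 1000) = 0.5115

0.5115


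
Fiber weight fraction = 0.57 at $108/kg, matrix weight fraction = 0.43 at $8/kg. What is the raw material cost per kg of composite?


Cost = cost_f*Wf + cost_m*Wm = 108*0.57 + 8*0.43 = $65.0/kg

$65.0/kg


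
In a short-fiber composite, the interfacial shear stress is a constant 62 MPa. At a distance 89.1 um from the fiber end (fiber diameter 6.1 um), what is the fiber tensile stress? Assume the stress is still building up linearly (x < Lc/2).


Force balance: sigma_f * (pi*d^2/4) = tau * (pi*d) * x  ->  sigma_f = 4 * tau * x / d
sigma_f = 4 * 62 * 89.1 / 6.1 = 3622.4 MPa

3622.4 MPa


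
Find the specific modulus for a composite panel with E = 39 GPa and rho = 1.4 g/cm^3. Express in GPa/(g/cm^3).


Specific stiffness = E/rho = 39/1.4 = 27.9 GPa/(g/cm^3)

27.9 GPa/(g/cm^3)


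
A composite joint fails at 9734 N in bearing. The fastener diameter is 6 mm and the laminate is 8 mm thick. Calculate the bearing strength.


sigma_br = F/(d*h) = 9734/(6*8) = 202.8 MPa

202.8 MPa


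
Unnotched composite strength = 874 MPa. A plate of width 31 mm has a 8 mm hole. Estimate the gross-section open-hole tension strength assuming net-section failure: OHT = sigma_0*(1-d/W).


OHT = sigma_0*(1-d/W) = 874*(1-8/31) = 648.5 MPa

648.5 MPa


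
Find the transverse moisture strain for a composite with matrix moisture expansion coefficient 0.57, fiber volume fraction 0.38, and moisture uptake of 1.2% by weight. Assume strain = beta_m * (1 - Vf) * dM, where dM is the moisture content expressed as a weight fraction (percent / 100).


dM = 1.2/100 = 0.012
strain = beta_m * (1-Vf) * dM = 0.57 * 0.62 * 0.012 = 0.0042408

0.0042408


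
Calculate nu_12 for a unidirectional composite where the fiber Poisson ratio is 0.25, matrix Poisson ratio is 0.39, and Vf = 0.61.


nu_12 = nu_f*Vf + nu_m*(1-Vf) = 0.25*0.61 + 0.39*0.39 = 0.3046

0.3046


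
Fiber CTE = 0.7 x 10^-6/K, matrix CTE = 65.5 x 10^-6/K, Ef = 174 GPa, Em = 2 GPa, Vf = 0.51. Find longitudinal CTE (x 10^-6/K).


E1 = Ef*Vf + Em*(1-Vf) = 89.72
alpha_1 = (alpha_f*Ef*Vf + alpha_m*Em*(1-Vf))/E1 = 1.41 x 10^-6/K

1.41 x 10^-6/K


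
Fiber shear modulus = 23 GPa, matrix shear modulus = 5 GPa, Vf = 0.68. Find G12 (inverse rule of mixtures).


1/G12 = Vf/Gf + (1-Vf)/Gm = 0.68/23 + 0.32/5
G12 = 10.69 GPa

10.69 GPa


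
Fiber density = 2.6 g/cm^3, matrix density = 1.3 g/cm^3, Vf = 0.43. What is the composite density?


rho_c = rho_f*Vf + rho_m*(1-Vf) = 2.6*0.43 + 1.3*0.57 = 1.859 g/cm^3

1.859 g/cm^3


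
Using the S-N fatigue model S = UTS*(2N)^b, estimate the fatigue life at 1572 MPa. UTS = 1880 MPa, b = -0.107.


N = 0.5 * (S/UTS)^(1/b) = 0.5 * (1572/1880)^(1/-0.107) = 2.6619 cycles

2.6619 cycles


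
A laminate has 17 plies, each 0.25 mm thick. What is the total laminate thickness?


h = n * t_ply = 17 * 0.25 = 4.25 mm

4.25 mm


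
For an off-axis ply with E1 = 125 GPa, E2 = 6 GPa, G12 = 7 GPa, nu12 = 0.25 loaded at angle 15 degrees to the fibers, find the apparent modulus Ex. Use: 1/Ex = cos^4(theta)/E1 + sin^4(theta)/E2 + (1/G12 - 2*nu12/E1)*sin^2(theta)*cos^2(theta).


cos^4(15) = 0.870513, sin^4(15) = 0.004487, sin^2(15)*cos^2(15) = 0.0625
1/G12 - 2*nu12/E1 = 1/7 - 2*0.25/125 = 0.138857 GPa^-1
1/Ex = 0.870513/125 + 0.004487/6 + 0.138857*0.0625 = 0.0163906 GPa^-1
Ex = 61.01 GPa

61.01 GPa


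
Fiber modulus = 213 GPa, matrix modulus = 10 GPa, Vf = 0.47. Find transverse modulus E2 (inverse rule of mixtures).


1/E2 = Vf/Ef + (1-Vf)/Em = 0.47/213 + 0.53/10
E2 = 18.11 GPa

18.11 GPa


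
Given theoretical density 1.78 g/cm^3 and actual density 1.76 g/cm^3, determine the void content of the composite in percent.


Void% = (rho_theo - rho_actual)/rho_theo * 100 = (1.78 - 1.76)/1.78 * 100 = 1.12%

1.12%


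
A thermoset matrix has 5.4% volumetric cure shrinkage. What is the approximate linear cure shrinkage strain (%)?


Linear shrinkage ≈ vol_shrink/3 = 5.4/3 = 1.8%

1.8%


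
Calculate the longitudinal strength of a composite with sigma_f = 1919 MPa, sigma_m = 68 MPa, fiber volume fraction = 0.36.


sigma_1 = sigma_f*Vf + sigma_m*(1-Vf) = 1919*0.36 + 68*0.64 = 734.4 MPa

734.4 MPa


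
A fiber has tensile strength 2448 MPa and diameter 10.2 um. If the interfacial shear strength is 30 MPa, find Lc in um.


Lc = sigma_f * d / (2 * tau_i) = 2448 * 10.2 / (2 * 30) = 416.2 um

416.2 um


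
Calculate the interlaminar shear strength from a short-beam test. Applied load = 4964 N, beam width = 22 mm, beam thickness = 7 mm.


ILSS = 3F/(4bh) = 3*4964/(4*22*7) = 24.18 MPa

24.18 MPa


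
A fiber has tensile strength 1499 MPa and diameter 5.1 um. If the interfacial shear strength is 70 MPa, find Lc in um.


Lc = sigma_f * d / (2 * tau_i) = 1499 * 5.1 / (2 * 70) = 54.6 um

54.6 um


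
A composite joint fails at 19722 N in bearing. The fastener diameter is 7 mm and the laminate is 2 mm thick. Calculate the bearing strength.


sigma_br = F/(d*h) = 19722/(7*2) = 1408.7 MPa

1408.7 MPa


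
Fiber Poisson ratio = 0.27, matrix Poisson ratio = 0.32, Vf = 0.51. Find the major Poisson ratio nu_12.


nu_12 = nu_f*Vf + nu_m*(1-Vf) = 0.27*0.51 + 0.32*0.49 = 0.2945

0.2945


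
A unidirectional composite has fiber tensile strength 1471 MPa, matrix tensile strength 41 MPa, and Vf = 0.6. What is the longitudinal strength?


sigma_1 = sigma_f*Vf + sigma_m*(1-Vf) = 1471*0.6 + 41*0.4 = 899.0 MPa

899.0 MPa


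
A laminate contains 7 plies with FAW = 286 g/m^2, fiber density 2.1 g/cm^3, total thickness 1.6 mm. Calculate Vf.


Vf = n * FAW / (rho_f * h * 1000) = 7 * 286 / (2.1 * 1.6 * 1000) = 0.5958

0.5958


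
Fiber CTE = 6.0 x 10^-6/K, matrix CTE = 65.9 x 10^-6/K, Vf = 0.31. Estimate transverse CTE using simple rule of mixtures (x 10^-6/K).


alpha_2 = alpha_f*Vf + alpha_m*(1-Vf) = 6.0*0.31 + 65.9*0.69 = 47.3 x 10^-6/K

47.3 x 10^-6/K


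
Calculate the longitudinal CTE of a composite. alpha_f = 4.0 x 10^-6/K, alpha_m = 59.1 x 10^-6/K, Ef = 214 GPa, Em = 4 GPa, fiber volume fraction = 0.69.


E1 = Ef*Vf + Em*(1-Vf) = 148.9
alpha_1 = (alpha_f*Ef*Vf + alpha_m*Em*(1-Vf))/E1 = 4.46 x 10^-6/K

4.46 x 10^-6/K


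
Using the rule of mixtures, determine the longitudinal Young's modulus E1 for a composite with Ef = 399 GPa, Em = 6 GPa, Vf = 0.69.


E1 = Ef*Vf + Em*(1-Vf) = 399*0.69 + 6*0.31 = 277.17 GPa

277.17 GPa


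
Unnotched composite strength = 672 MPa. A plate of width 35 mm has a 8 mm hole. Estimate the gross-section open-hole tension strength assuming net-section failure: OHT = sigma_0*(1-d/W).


OHT = sigma_0*(1-d/W) = 672*(1-8/35) = 518.4 MPa

518.4 MPa


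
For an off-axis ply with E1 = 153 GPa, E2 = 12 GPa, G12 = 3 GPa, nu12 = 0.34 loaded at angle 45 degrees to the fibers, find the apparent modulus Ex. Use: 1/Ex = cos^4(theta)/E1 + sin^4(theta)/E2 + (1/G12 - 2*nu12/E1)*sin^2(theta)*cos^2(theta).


cos^4(45) = 0.25, sin^4(45) = 0.25, sin^2(45)*cos^2(45) = 0.25
1/G12 - 2*nu12/E1 = 1/3 - 2*0.34/153 = 0.328889 GPa^-1
1/Ex = 0.25/153 + 0.25/12 + 0.328889*0.25 = 0.1046895 GPa^-1
Ex = 9.55 GPa

9.55 GPa


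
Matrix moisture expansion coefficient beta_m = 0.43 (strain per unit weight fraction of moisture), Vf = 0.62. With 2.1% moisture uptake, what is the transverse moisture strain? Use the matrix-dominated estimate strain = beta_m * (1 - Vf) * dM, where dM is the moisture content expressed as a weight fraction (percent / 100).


dM = 2.1/100 = 0.021
strain = beta_m * (1-Vf) * dM = 0.43 * 0.38 * 0.021 = 0.0034314

0.0034314


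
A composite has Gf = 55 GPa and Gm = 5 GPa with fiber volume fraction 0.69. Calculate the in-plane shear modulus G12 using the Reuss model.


1/G12 = Vf/Gf + (1-Vf)/Gm = 0.69/55 + 0.31/5
G12 = 13.41 GPa

13.41 GPa


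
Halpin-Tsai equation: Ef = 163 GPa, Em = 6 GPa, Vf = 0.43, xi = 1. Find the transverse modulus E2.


eta = (Ef/Em - 1)/(Ef/Em + xi) = (27.1667 - 1)/(27.1667 + 1) = 0.929
E2 = Em*(1+xi*eta*Vf)/(1-eta*Vf) = 13.98 GPa

13.98 GPa


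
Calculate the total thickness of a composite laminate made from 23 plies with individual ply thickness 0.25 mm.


h = n * t_ply = 23 * 0.25 = 5.75 mm

5.75 mm


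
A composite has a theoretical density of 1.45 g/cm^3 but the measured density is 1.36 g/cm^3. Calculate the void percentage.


Void% = (rho_theo - rho_actual)/rho_theo * 100 = (1.45 - 1.36)/1.45 * 100 = 6.21%

6.21%


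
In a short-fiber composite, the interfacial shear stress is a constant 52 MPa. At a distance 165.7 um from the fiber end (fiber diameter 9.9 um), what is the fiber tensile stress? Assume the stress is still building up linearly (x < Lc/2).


Force balance: sigma_f * (pi*d^2/4) = tau * (pi*d) * x  ->  sigma_f = 4 * tau * x / d
sigma_f = 4 * 52 * 165.7 / 9.9 = 3481.4 MPa

3481.4 MPa


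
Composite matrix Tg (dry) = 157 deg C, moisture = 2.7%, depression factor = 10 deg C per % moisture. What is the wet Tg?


Tg_wet = Tg_dry - k*moisture = 157 - 10*2.7 = 130.0 deg C

130.0 deg C


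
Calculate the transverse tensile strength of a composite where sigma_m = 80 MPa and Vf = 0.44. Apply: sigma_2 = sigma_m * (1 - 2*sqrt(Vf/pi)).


factor = 1 - 2*sqrt(0.44/pi) = 0.2515
sigma_2 = 80 * 0.2515 = 20.12 MPa

20.12 MPa


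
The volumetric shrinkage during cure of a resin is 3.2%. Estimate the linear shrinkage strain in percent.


Linear shrinkage ≈ vol_shrink/3 = 3.2/3 = 1.067%

1.067%


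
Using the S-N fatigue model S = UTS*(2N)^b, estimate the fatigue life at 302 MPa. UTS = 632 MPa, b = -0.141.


N = 0.5 * (S/UTS)^(1/b) = 0.5 * (302/632)^(1/-0.141) = 94.0827 cycles

94.0827 cycles


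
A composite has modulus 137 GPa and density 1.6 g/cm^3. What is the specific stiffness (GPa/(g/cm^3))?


Specific stiffness = E/rho = 137/1.6 = 85.6 GPa/(g/cm^3)

85.6 GPa/(g/cm^3)


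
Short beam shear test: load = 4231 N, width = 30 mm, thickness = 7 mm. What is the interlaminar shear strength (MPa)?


ILSS = 3F/(4bh) = 3*4231/(4*30*7) = 15.11 MPa

15.11 MPa


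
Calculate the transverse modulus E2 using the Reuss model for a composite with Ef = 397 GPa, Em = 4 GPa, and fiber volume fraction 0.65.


1/E2 = Vf/Ef + (1-Vf)/Em = 0.65/397 + 0.35/4
E2 = 11.22 GPa

11.22 GPa


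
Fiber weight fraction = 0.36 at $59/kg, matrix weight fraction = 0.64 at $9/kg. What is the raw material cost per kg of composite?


Cost = cost_f*Wf + cost_m*Wm = 59*0.36 + 9*0.64 = $27.0/kg

$27.0/kg


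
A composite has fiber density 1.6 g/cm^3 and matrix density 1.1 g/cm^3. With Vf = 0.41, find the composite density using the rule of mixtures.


rho_c = rho_f*Vf + rho_m*(1-Vf) = 1.6*0.41 + 1.1*0.59 = 1.305 g/cm^3

1.305 g/cm^3


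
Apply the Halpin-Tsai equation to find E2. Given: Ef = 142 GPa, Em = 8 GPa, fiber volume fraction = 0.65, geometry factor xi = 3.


eta = (Ef/Em - 1)/(Ef/Em + xi) = (17.75 - 1)/(17.75 + 3) = 0.8072
E2 = Em*(1+xi*eta*Vf)/(1-eta*Vf) = 43.33 GPa

43.33 GPa


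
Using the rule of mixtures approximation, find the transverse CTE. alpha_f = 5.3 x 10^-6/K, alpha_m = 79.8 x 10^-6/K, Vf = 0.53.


alpha_2 = alpha_f*Vf + alpha_m*(1-Vf) = 5.3*0.53 + 79.8*0.47 = 40.3 x 10^-6/K

40.3 x 10^-6/K


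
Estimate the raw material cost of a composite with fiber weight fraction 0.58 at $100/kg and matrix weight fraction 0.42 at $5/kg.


Cost = cost_f*Wf + cost_m*Wm = 100*0.58 + 5*0.42 = $60.1/kg

$60.1/kg


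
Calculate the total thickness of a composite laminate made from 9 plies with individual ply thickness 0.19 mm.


h = n * t_ply = 9 * 0.19 = 1.71 mm

1.71 mm


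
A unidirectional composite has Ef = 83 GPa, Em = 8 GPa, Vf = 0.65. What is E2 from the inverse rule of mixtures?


1/E2 = Vf/Ef + (1-Vf)/Em = 0.65/83 + 0.35/8
E2 = 19.39 GPa

19.39 GPa


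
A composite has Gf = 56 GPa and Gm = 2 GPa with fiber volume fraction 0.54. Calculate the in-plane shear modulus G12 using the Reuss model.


1/G12 = Vf/Gf + (1-Vf)/Gm = 0.54/56 + 0.46/2
G12 = 4.17 GPa

4.17 GPa


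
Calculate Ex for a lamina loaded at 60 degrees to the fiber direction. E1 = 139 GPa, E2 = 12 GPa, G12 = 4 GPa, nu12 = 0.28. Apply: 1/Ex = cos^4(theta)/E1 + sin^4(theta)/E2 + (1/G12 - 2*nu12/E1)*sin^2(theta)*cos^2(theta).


cos^4(60) = 0.0625, sin^4(60) = 0.5625, sin^2(60)*cos^2(60) = 0.1875
1/G12 - 2*nu12/E1 = 1/4 - 2*0.28/139 = 0.245971 GPa^-1
1/Ex = 0.0625/139 + 0.5625/12 + 0.245971*0.1875 = 0.0934442 GPa^-1
Ex = 10.7 GPa

10.7 GPa


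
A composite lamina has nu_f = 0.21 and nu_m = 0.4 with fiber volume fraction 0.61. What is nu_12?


nu_12 = nu_f*Vf + nu_m*(1-Vf) = 0.21*0.61 + 0.4*0.39 = 0.2841

0.2841


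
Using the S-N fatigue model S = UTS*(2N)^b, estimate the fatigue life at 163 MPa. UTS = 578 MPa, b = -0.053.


N = 0.5 * (S/UTS)^(1/b) = 0.5 * (163/578)^(1/-0.053) = 1.1788e+10 cycles

1.1788e+10 cycles


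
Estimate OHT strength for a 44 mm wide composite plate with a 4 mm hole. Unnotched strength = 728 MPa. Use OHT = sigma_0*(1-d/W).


OHT = sigma_0*(1-d/W) = 728*(1-4/44) = 661.8 MPa

661.8 MPa


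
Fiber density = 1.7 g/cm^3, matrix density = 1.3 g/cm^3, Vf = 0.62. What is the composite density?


rho_c = rho_f*Vf + rho_m*(1-Vf) = 1.7*0.62 + 1.3*0.38 = 1.548 g/cm^3

1.548 g/cm^3


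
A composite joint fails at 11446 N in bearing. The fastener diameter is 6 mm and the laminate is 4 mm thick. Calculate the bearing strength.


sigma_br = F/(d*h) = 11446/(6*4) = 476.9 MPa

476.9 MPa


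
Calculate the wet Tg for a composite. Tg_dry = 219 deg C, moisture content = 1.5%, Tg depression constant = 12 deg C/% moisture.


Tg_wet = Tg_dry - k*moisture = 219 - 12*1.5 = 201.0 deg C

201.0 deg C


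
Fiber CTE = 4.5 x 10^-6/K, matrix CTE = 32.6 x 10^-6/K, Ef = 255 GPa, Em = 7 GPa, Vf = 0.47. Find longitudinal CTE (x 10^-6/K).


E1 = Ef*Vf + Em*(1-Vf) = 123.56
alpha_1 = (alpha_f*Ef*Vf + alpha_m*Em*(1-Vf))/E1 = 5.34 x 10^-6/K

5.34 x 10^-6/K


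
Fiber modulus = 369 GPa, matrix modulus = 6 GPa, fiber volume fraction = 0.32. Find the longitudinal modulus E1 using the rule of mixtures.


E1 = Ef*Vf + Em*(1-Vf) = 369*0.32 + 6*0.68 = 122.16 GPa

122.16 GPa


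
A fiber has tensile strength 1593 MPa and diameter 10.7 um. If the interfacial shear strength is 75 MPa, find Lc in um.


Lc = sigma_f * d / (2 * tau_i) = 1593 * 10.7 / (2 * 75) = 113.6 um

113.6 um


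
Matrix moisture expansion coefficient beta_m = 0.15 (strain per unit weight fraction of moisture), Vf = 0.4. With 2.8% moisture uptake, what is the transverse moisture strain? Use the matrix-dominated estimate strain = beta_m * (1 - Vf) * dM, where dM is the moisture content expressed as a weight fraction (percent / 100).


dM = 2.8/100 = 0.028
strain = beta_m * (1-Vf) * dM = 0.15 * 0.6 * 0.028 = 0.00252

0.00252


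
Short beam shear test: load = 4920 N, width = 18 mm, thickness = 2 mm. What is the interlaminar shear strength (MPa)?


ILSS = 3F/(4bh) = 3*4920/(4*18*2) = 102.5 MPa

102.5 MPa


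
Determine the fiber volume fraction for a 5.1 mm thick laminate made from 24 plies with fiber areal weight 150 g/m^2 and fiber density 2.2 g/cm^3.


Vf = n * FAW / (rho_f * h * 1000) = 24 * 150 / (2.2 * 5.1 * 1000) = 0.3209

0.3209


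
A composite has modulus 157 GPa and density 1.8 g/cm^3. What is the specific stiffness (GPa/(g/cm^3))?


Specific stiffness = E/rho = 157/1.8 = 87.2 GPa/(g/cm^3)

87.2 GPa/(g/cm^3)


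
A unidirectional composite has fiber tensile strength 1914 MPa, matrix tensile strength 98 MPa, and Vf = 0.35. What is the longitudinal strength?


sigma_1 = sigma_f*Vf + sigma_m*(1-Vf) = 1914*0.35 + 98*0.65 = 733.6 MPa

733.6 MPa


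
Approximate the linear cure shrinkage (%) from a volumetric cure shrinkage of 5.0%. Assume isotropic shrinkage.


Linear shrinkage ≈ vol_shrink/3 = 5.0/3 = 1.667%

1.667%


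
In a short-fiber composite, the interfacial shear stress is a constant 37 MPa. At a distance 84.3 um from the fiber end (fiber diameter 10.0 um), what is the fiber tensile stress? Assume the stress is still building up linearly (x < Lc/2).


Force balance: sigma_f * (pi*d^2/4) = tau * (pi*d) * x  ->  sigma_f = 4 * tau * x / d
sigma_f = 4 * 37 * 84.3 / 10.0 = 1247.6 MPa

1247.6 MPa


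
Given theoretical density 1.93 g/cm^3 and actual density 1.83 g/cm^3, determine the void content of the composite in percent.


Void% = (rho_theo - rho_actual)/rho_theo * 100 = (1.93 - 1.83)/1.93 * 100 = 5.18%

5.18%


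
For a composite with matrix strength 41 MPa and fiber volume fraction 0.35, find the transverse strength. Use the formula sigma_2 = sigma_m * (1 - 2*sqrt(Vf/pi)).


factor = 1 - 2*sqrt(0.35/pi) = 0.3324
sigma_2 = 41 * 0.3324 = 13.63 MPa

13.63 MPa


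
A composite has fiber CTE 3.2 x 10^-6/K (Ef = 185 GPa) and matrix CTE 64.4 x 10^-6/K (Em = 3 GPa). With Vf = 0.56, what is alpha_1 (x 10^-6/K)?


E1 = Ef*Vf + Em*(1-Vf) = 104.92
alpha_1 = (alpha_f*Ef*Vf + alpha_m*Em*(1-Vf))/E1 = 3.97 x 10^-6/K

3.97 x 10^-6/K


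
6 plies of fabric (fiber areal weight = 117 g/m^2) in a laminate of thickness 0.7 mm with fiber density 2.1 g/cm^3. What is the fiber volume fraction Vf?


Vf = n * FAW / (rho_f * h * 1000) = 6 * 117 / (2.1 * 0.7 * 1000) = 0.4776

0.4776


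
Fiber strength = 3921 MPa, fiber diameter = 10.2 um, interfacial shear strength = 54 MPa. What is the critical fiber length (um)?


Lc = sigma_f * d / (2 * tau_i) = 3921 * 10.2 / (2 * 54) = 370.3 um

370.3 um


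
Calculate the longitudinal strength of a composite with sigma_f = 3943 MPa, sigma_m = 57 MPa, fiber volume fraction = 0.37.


sigma_1 = sigma_f*Vf + sigma_m*(1-Vf) = 3943*0.37 + 57*0.63 = 1494.8 MPa

1494.8 MPa


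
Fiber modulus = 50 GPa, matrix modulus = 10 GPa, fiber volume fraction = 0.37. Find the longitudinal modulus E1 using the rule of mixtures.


E1 = Ef*Vf + Em*(1-Vf) = 50*0.37 + 10*0.63 = 24.8 GPa

24.8 GPa


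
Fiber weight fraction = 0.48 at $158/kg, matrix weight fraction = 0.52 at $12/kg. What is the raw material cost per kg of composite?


Cost = cost_f*Wf + cost_m*Wm = 158*0.48 + 12*0.52 = $82.08/kg

$82.08/kg


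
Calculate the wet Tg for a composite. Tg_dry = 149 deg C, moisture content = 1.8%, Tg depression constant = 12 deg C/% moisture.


Tg_wet = Tg_dry - k*moisture = 149 - 12*1.8 = 127.4 deg C

127.4 deg C


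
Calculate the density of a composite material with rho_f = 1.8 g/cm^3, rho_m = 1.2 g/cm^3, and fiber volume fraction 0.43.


rho_c = rho_f*Vf + rho_m*(1-Vf) = 1.8*0.43 + 1.2*0.57 = 1.458 g/cm^3

1.458 g/cm^3


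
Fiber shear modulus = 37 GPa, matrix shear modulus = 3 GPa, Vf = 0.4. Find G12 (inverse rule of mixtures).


1/G12 = Vf/Gf + (1-Vf)/Gm = 0.4/37 + 0.6/3
G12 = 4.74 GPa

4.74 GPa


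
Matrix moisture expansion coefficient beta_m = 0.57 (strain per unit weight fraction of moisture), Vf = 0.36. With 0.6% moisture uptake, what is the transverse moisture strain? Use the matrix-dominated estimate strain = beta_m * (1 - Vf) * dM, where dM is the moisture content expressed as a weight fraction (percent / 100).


dM = 0.6/100 = 0.006
strain = beta_m * (1-Vf) * dM = 0.57 * 0.64 * 0.006 = 0.0021888

0.0021888


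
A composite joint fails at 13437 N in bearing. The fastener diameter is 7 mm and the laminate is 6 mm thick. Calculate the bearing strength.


sigma_br = F/(d*h) = 13437/(7*6) = 319.9 MPa

319.9 MPa


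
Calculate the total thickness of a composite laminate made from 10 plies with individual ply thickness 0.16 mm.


h = n * t_ply = 10 * 0.16 = 1.6 mm

1.6 mm


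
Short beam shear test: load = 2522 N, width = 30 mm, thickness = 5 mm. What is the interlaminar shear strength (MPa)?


ILSS = 3F/(4bh) = 3*2522/(4*30*5) = 12.61 MPa

12.61 MPa


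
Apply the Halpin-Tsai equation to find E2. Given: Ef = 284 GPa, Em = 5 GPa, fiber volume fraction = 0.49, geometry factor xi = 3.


eta = (Ef/Em - 1)/(Ef/Em + xi) = (56.8 - 1)/(56.8 + 3) = 0.9331
E2 = Em*(1+xi*eta*Vf)/(1-eta*Vf) = 21.85 GPa

21.85 GPa


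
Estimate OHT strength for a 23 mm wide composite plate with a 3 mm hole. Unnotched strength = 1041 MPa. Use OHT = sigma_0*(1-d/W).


OHT = sigma_0*(1-d/W) = 1041*(1-3/23) = 905.2 MPa

905.2 MPa


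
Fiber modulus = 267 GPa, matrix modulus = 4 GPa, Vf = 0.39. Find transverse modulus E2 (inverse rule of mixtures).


1/E2 = Vf/Ef + (1-Vf)/Em = 0.39/267 + 0.61/4
E2 = 6.5 GPa

6.5 GPa


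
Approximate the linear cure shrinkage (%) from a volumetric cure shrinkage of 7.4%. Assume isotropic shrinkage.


Linear shrinkage ≈ vol_shrink/3 = 7.4/3 = 2.467%

2.467%


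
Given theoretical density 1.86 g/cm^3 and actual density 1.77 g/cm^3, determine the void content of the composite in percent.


Void% = (rho_theo - rho_actual)/rho_theo * 100 = (1.86 - 1.77)/1.86 * 100 = 4.84%

4.84%


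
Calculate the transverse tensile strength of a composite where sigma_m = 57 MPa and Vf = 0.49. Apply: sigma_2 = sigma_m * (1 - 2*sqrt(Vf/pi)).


factor = 1 - 2*sqrt(0.49/pi) = 0.2101
sigma_2 = 57 * 0.2101 = 11.98 MPa

11.98 MPa


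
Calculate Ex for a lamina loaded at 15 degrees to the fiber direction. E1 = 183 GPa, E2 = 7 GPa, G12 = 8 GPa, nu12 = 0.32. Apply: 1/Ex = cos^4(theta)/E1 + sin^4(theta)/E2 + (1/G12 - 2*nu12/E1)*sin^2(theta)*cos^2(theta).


cos^4(15) = 0.870513, sin^4(15) = 0.004487, sin^2(15)*cos^2(15) = 0.0625
1/G12 - 2*nu12/E1 = 1/8 - 2*0.32/183 = 0.121503 GPa^-1
1/Ex = 0.870513/183 + 0.004487/7 + 0.121503*0.0625 = 0.0129919 GPa^-1
Ex = 76.97 GPa

76.97 GPa


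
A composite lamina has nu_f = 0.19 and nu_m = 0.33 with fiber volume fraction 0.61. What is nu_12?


nu_12 = nu_f*Vf + nu_m*(1-Vf) = 0.19*0.61 + 0.33*0.39 = 0.2446

0.2446


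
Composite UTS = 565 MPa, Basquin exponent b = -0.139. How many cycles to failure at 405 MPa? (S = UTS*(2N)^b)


N = 0.5 * (S/UTS)^(1/b) = 0.5 * (405/565)^(1/-0.139) = 5.4854 cycles

5.4854 cycles


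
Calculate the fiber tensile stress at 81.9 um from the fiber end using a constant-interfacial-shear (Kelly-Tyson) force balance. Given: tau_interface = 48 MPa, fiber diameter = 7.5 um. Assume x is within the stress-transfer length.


Force balance: sigma_f * (pi*d^2/4) = tau * (pi*d) * x  ->  sigma_f = 4 * tau * x / d
sigma_f = 4 * 48 * 81.9 / 7.5 = 2096.6 MPa

2096.6 MPa


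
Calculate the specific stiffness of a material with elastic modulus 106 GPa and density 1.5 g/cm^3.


Specific stiffness = E/rho = 106/1.5 = 70.7 GPa/(g/cm^3)

70.7 GPa/(g/cm^3)


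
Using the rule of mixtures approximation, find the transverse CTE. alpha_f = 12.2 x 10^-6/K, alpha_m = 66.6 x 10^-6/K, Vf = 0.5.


alpha_2 = alpha_f*Vf + alpha_m*(1-Vf) = 12.2*0.5 + 66.6*0.5 = 39.4 x 10^-6/K

39.4 x 10^-6/K


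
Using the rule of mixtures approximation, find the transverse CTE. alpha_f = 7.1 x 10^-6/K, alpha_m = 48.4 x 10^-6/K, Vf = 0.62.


alpha_2 = alpha_f*Vf + alpha_m*(1-Vf) = 7.1*0.62 + 48.4*0.38 = 22.8 x 10^-6/K

22.8 x 10^-6/K


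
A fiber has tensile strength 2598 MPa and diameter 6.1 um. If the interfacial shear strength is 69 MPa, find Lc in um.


Lc = sigma_f * d / (2 * tau_i) = 2598 * 6.1 / (2 * 69) = 114.8 um

114.8 um


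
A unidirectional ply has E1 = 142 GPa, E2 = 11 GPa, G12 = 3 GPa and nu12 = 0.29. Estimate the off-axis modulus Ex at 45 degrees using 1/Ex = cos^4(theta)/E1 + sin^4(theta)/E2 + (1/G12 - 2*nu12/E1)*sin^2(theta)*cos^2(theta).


cos^4(45) = 0.25, sin^4(45) = 0.25, sin^2(45)*cos^2(45) = 0.25
1/G12 - 2*nu12/E1 = 1/3 - 2*0.29/142 = 0.329249 GPa^-1
1/Ex = 0.25/142 + 0.25/11 + 0.329249*0.25 = 0.1068 GPa^-1
Ex = 9.36 GPa

9.36 GPa


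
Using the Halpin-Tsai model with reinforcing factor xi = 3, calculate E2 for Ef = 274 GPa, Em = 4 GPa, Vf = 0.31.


eta = (Ef/Em - 1)/(Ef/Em + xi) = (68.5 - 1)/(68.5 + 3) = 0.9441
E2 = Em*(1+xi*eta*Vf)/(1-eta*Vf) = 10.62 GPa

10.62 GPa


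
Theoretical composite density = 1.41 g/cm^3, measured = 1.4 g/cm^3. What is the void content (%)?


Void% = (rho_theo - rho_actual)/rho_theo * 100 = (1.41 - 1.4)/1.41 * 100 = 0.71%

0.71%


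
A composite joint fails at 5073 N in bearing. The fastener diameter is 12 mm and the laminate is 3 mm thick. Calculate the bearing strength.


sigma_br = F/(d*h) = 5073/(12*3) = 140.9 MPa

140.9 MPa


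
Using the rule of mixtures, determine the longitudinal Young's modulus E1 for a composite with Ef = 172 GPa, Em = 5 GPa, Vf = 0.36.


E1 = Ef*Vf + Em*(1-Vf) = 172*0.36 + 5*0.64 = 65.12 GPa

65.12 GPa


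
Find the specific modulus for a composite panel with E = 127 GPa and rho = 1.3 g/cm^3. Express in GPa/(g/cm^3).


Specific stiffness = E/rho = 127/1.3 = 97.7 GPa/(g/cm^3)

97.7 GPa/(g/cm^3)


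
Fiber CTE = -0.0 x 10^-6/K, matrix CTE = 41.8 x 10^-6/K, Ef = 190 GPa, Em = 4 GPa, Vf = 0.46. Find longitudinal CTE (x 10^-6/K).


E1 = Ef*Vf + Em*(1-Vf) = 89.56
alpha_1 = (alpha_f*Ef*Vf + alpha_m*Em*(1-Vf))/E1 = 1.01 x 10^-6/K

1.01 x 10^-6/K


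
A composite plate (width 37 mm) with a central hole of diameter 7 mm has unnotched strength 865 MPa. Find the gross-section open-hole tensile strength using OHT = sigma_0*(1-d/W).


OHT = sigma_0*(1-d/W) = 865*(1-7/37) = 701.4 MPa

701.4 MPa


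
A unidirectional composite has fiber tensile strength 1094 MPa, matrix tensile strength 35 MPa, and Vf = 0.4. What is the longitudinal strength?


sigma_1 = sigma_f*Vf + sigma_m*(1-Vf) = 1094*0.4 + 35*0.6 = 458.6 MPa

458.6 MPa


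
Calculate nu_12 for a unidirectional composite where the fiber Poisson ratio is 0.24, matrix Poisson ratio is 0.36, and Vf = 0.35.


nu_12 = nu_f*Vf + nu_m*(1-Vf) = 0.24*0.35 + 0.36*0.65 = 0.318

0.318


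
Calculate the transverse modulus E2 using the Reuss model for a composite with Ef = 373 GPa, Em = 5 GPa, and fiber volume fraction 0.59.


1/E2 = Vf/Ef + (1-Vf)/Em = 0.59/373 + 0.41/5
E2 = 11.96 GPa

11.96 GPa


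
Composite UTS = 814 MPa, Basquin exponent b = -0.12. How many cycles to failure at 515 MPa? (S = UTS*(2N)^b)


N = 0.5 * (S/UTS)^(1/b) = 0.5 * (515/814)^(1/-0.12) = 22.6871 cycles

22.6871 cycles


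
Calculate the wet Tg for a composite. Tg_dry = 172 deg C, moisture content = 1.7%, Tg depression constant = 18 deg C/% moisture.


Tg_wet = Tg_dry - k*moisture = 172 - 18*1.7 = 141.4 deg C

141.4 deg C


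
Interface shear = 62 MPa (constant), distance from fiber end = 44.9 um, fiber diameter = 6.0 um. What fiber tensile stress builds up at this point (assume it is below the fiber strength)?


Force balance: sigma_f * (pi*d^2/4) = tau * (pi*d) * x  ->  sigma_f = 4 * tau * x / d
sigma_f = 4 * 62 * 44.9 / 6.0 = 1855.9 MPa

1855.9 MPa


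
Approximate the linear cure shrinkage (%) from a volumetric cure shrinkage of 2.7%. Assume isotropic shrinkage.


Linear shrinkage ≈ vol_shrink/3 = 2.7/3 = 0.9%

0.9%


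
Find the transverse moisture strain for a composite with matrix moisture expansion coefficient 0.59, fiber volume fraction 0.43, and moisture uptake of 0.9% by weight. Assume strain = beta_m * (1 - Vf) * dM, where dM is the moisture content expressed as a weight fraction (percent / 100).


dM = 0.9/100 = 0.009
strain = beta_m * (1-Vf) * dM = 0.59 * 0.57 * 0.009 = 0.0030267

0.0030267


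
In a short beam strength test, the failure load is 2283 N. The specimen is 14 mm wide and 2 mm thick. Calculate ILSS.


ILSS = 3F/(4bh) = 3*2283/(4*14*2) = 61.15 MPa

61.15 MPa


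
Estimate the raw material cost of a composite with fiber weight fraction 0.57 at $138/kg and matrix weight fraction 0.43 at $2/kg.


Cost = cost_f*Wf + cost_m*Wm = 138*0.57 + 2*0.43 = $79.52/kg

$79.52/kg


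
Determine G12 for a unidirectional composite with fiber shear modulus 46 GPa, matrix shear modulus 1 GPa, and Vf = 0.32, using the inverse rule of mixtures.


1/G12 = Vf/Gf + (1-Vf)/Gm = 0.32/46 + 0.68/1
G12 = 1.46 GPa

1.46 GPa


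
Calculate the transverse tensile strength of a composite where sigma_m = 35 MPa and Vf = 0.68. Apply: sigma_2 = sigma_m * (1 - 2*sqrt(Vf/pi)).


factor = 1 - 2*sqrt(0.68/pi) = 0.0695
sigma_2 = 35 * 0.0695 = 2.43 MPa

2.43 MPa


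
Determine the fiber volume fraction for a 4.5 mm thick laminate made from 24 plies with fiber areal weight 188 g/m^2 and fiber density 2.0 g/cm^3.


Vf = n * FAW / (rho_f * h * 1000) = 24 * 188 / (2.0 * 4.5 * 1000) = 0.5013

0.5013


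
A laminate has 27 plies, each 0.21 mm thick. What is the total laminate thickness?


h = n * t_ply = 27 * 0.21 = 5.67 mm

5.67 mm


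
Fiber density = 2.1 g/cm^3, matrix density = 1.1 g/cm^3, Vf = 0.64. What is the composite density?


rho_c = rho_f*Vf + rho_m*(1-Vf) = 2.1*0.64 + 1.1*0.36 = 1.74 g/cm^3

1.74 g/cm^3


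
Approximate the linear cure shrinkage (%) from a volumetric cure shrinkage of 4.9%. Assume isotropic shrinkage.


Linear shrinkage ≈ vol_shrink/3 = 4.9/3 = 1.633%

1.633%


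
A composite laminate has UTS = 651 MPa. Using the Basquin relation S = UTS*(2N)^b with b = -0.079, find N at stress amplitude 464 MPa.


N = 0.5 * (S/UTS)^(1/b) = 0.5 * (464/651)^(1/-0.079) = 36.3519 cycles

36.3519 cycles


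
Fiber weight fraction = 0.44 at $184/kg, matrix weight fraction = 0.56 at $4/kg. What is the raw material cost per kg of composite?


Cost = cost_f*Wf + cost_m*Wm = 184*0.44 + 4*0.56 = $83.2/kg

$83.2/kg


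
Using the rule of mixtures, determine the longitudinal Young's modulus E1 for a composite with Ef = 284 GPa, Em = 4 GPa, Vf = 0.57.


E1 = Ef*Vf + Em*(1-Vf) = 284*0.57 + 4*0.43 = 163.6 GPa

163.6 GPa


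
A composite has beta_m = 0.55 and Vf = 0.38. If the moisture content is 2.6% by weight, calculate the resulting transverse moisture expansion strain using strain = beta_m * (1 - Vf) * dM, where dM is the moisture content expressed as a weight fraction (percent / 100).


dM = 2.6/100 = 0.026
strain = beta_m * (1-Vf) * dM = 0.55 * 0.62 * 0.026 = 0.008866

0.008866


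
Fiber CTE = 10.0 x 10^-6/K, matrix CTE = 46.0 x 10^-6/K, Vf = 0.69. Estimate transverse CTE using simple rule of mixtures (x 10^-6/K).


alpha_2 = alpha_f*Vf + alpha_m*(1-Vf) = 10.0*0.69 + 46.0*0.31 = 21.2 x 10^-6/K

21.2 x 10^-6/K


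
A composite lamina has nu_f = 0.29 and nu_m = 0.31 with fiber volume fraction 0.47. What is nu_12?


nu_12 = nu_f*Vf + nu_m*(1-Vf) = 0.29*0.47 + 0.31*0.53 = 0.3006

0.3006


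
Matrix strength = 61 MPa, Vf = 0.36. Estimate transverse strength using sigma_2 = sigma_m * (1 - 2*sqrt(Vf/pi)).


factor = 1 - 2*sqrt(0.36/pi) = 0.323
sigma_2 = 61 * 0.323 = 19.7 MPa

19.7 MPa


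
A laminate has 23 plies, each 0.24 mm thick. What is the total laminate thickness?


h = n * t_ply = 23 * 0.24 = 5.52 mm

5.52 mm


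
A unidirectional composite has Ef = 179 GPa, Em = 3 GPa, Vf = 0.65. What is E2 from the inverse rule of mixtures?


1/E2 = Vf/Ef + (1-Vf)/Em = 0.65/179 + 0.35/3
E2 = 8.31 GPa

8.31 GPa


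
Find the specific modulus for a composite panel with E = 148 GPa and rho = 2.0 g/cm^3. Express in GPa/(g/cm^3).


Specific stiffness = E/rho = 148/2.0 = 74.0 GPa/(g/cm^3)

74.0 GPa/(g/cm^3)


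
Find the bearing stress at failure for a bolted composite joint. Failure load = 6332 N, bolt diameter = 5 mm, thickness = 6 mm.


sigma_br = F/(d*h) = 6332/(5*6) = 211.1 MPa

211.1 MPa


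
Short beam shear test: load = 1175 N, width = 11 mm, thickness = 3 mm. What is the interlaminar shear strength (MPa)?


ILSS = 3F/(4bh) = 3*1175/(4*11*3) = 26.7 MPa

26.7 MPa


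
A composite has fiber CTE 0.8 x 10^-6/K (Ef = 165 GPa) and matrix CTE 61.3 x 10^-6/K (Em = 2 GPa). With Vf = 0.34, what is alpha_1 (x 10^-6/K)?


E1 = Ef*Vf + Em*(1-Vf) = 57.42
alpha_1 = (alpha_f*Ef*Vf + alpha_m*Em*(1-Vf))/E1 = 2.19 x 10^-6/K

2.19 x 10^-6/K


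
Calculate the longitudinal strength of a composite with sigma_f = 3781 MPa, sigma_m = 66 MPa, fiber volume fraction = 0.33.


sigma_1 = sigma_f*Vf + sigma_m*(1-Vf) = 3781*0.33 + 66*0.67 = 1292.0 MPa

1292.0 MPa


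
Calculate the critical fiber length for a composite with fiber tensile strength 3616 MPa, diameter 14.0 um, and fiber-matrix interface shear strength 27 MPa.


Lc = sigma_f * d / (2 * tau_i) = 3616 * 14.0 / (2 * 27) = 937.5 um

937.5 um


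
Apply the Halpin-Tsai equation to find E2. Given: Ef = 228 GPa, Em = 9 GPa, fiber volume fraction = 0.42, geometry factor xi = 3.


eta = (Ef/Em - 1)/(Ef/Em + xi) = (25.3333 - 1)/(25.3333 + 3) = 0.8588
E2 = Em*(1+xi*eta*Vf)/(1-eta*Vf) = 29.31 GPa

29.31 GPa


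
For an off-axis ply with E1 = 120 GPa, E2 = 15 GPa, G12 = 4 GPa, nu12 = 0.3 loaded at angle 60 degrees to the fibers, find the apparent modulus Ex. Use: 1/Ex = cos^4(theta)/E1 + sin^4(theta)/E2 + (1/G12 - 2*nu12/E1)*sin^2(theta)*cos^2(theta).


cos^4(60) = 0.0625, sin^4(60) = 0.5625, sin^2(60)*cos^2(60) = 0.1875
1/G12 - 2*nu12/E1 = 1/4 - 2*0.3/120 = 0.245 GPa^-1
1/Ex = 0.0625/120 + 0.5625/15 + 0.245*0.1875 = 0.0839583 GPa^-1
Ex = 11.91 GPa

11.91 GPa


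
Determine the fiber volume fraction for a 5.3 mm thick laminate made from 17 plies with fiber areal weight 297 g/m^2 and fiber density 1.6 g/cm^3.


Vf = n * FAW / (rho_f * h * 1000) = 17 * 297 / (1.6 * 5.3 * 1000) = 0.5954

0.5954


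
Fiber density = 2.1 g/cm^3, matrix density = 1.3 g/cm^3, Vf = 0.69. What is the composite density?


rho_c = rho_f*Vf + rho_m*(1-Vf) = 2.1*0.69 + 1.3*0.31 = 1.852 g/cm^3

1.852 g/cm^3


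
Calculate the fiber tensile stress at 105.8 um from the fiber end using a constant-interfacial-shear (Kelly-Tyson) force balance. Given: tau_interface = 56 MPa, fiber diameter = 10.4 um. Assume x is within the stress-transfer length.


Force balance: sigma_f * (pi*d^2/4) = tau * (pi*d) * x  ->  sigma_f = 4 * tau * x / d
sigma_f = 4 * 56 * 105.8 / 10.4 = 2278.8 MPa

2278.8 MPa


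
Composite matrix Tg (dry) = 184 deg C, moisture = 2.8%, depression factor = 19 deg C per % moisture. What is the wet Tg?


Tg_wet = Tg_dry - k*moisture = 184 - 19*2.8 = 130.8 deg C

130.8 deg C


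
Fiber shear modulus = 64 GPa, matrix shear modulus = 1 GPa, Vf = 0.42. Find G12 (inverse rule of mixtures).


1/G12 = Vf/Gf + (1-Vf)/Gm = 0.42/64 + 0.58/1
G12 = 1.7 GPa

1.7 GPa


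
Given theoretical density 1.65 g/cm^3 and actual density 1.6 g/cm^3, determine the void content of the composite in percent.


Void% = (rho_theo - rho_actual)/rho_theo * 100 = (1.65 - 1.6)/1.65 * 100 = 3.03%

3.03%


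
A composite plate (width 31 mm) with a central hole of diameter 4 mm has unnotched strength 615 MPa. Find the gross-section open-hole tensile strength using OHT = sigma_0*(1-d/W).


OHT = sigma_0*(1-d/W) = 615*(1-4/31) = 535.6 MPa

535.6 MPa


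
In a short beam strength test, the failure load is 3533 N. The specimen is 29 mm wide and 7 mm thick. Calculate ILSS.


ILSS = 3F/(4bh) = 3*3533/(4*29*7) = 13.05 MPa

13.05 MPa


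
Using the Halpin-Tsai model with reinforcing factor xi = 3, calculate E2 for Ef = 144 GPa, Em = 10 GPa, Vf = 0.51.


eta = (Ef/Em - 1)/(Ef/Em + xi) = (14.4 - 1)/(14.4 + 3) = 0.7701
E2 = Em*(1+xi*eta*Vf)/(1-eta*Vf) = 35.87 GPa

35.87 GPa


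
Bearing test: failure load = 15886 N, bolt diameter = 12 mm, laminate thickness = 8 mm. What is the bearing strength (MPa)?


sigma_br = F/(d*h) = 15886/(12*8) = 165.5 MPa

165.5 MPa


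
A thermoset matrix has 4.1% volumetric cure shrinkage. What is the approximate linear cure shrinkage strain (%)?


Linear shrinkage ≈ vol_shrink/3 = 4.1/3 = 1.367%

1.367%


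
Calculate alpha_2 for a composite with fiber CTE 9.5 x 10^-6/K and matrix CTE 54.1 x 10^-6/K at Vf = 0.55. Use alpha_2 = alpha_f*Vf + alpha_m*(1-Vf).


alpha_2 = alpha_f*Vf + alpha_m*(1-Vf) = 9.5*0.55 + 54.1*0.45 = 29.6 x 10^-6/K

29.6 x 10^-6/K


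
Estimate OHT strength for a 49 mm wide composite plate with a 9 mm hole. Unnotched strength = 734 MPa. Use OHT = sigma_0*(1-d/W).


OHT = sigma_0*(1-d/W) = 734*(1-9/49) = 599.2 MPa

599.2 MPa


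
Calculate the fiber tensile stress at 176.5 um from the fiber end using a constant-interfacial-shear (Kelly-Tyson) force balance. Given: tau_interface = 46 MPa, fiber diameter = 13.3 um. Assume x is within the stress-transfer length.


Force balance: sigma_f * (pi*d^2/4) = tau * (pi*d) * x  ->  sigma_f = 4 * tau * x / d
sigma_f = 4 * 46 * 176.5 / 13.3 = 2441.8 MPa

2441.8 MPa


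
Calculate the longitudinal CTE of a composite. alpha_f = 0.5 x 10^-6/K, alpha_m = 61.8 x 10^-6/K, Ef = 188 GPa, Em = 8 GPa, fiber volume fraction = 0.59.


E1 = Ef*Vf + Em*(1-Vf) = 114.2
alpha_1 = (alpha_f*Ef*Vf + alpha_m*Em*(1-Vf))/E1 = 2.26 x 10^-6/K

2.26 x 10^-6/K


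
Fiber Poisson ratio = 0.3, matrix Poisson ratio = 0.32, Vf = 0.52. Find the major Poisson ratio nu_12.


nu_12 = nu_f*Vf + nu_m*(1-Vf) = 0.3*0.52 + 0.32*0.48 = 0.3096

0.3096


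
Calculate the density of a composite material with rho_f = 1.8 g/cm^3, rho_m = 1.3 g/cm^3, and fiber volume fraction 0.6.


rho_c = rho_f*Vf + rho_m*(1-Vf) = 1.8*0.6 + 1.3*0.4 = 1.6 g/cm^3

1.6 g/cm^3


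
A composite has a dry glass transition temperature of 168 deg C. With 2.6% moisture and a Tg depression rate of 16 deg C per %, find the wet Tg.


Tg_wet = Tg_dry - k*moisture = 168 - 16*2.6 = 126.4 deg C

126.4 deg C


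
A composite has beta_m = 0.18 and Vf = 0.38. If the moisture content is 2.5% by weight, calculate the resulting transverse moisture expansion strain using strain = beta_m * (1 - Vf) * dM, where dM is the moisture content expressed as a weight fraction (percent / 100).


dM = 2.5/100 = 0.025
strain = beta_m * (1-Vf) * dM = 0.18 * 0.62 * 0.025 = 0.00279

0.00279


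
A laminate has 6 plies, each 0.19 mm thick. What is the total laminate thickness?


h = n * t_ply = 6 * 0.19 = 1.14 mm

1.14 mm


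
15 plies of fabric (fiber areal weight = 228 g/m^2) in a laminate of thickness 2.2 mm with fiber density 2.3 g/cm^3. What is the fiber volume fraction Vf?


Vf = n * FAW / (rho_f * h * 1000) = 15 * 228 / (2.3 * 2.2 * 1000) = 0.6759

0.6759


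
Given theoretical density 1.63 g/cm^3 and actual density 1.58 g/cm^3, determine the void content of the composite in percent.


Void% = (rho_theo - rho_actual)/rho_theo * 100 = (1.63 - 1.58)/1.63 * 100 = 3.07%

3.07%


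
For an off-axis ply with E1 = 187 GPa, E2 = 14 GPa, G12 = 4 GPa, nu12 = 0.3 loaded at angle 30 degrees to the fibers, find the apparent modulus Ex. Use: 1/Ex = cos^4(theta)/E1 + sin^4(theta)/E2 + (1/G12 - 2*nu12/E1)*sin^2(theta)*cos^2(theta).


cos^4(30) = 0.5625, sin^4(30) = 0.0625, sin^2(30)*cos^2(30) = 0.1875
1/G12 - 2*nu12/E1 = 1/4 - 2*0.3/187 = 0.246791 GPa^-1
1/Ex = 0.5625/187 + 0.0625/14 + 0.246791*0.1875 = 0.0537457 GPa^-1
Ex = 18.61 GPa

18.61 GPa
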